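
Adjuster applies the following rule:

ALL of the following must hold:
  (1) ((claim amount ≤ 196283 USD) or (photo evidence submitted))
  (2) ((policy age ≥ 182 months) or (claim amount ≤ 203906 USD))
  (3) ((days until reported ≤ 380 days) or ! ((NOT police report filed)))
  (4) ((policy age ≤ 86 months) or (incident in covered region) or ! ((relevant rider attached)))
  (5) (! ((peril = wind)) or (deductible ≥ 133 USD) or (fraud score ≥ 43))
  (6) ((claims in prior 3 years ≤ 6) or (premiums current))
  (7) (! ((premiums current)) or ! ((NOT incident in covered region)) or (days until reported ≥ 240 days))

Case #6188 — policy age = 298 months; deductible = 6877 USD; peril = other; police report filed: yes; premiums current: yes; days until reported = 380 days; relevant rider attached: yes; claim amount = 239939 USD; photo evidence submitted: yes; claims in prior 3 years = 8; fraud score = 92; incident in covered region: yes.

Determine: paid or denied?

Paid

Atomic conditions:
  claim amount ≤ 196283 USD: 239939 ≤ 196283 is false
  photo evidence submitted: yes → true
  policy age ≥ 182 months: 298 ≥ 182 is true
  claim amount ≤ 203906 USD: 239939 ≤ 203906 is false
  days until reported ≤ 380 days: 380 ≤ 380 is true
  NOT police report filed: yes → false
  policy age ≤ 86 months: 298 ≤ 86 is false
  incident in covered region: yes → true
  relevant rider attached: yes → true
  peril = wind: other == wind is false
  deductible ≥ 133 USD: 6877 ≥ 133 is true
  fraud score ≥ 43: 92 ≥ 43 is true
  claims in prior 3 years ≤ 6: 8 ≤ 6 is false
  premiums current: yes → true
  NOT incident in covered region: yes → false
  days until reported ≥ 240 days: 380 ≥ 240 is true
Combine:
[1] false OR true = true
[2] true OR false = true
[3.2] NOT false = true
[3] true OR true = true
[4.3] NOT true = false
[4] false OR true OR false = true
[5.1] NOT false = true
[5] true OR true OR true = true
[6] false OR true = true
[7.1] NOT true = false
[7.2] NOT false = true
[7] false OR true OR true = true
[root] true AND true AND true AND true AND true AND true AND true = true
Overall: true → paid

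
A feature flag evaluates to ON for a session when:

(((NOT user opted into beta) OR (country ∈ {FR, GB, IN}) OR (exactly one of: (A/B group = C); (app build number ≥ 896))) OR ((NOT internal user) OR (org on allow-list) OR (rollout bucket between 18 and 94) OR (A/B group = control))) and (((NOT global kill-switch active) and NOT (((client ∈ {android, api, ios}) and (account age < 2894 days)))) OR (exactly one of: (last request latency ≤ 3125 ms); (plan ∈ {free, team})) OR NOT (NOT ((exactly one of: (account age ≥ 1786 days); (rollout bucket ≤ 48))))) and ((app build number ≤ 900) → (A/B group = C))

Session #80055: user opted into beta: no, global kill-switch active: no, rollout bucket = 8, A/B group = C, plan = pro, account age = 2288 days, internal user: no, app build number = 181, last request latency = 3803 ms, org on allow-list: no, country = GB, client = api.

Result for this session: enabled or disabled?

Atomic conditions:
  NOT user opted into beta: no → true
  country ∈ {FR, GB, IN}: GB is in the set → true
  A/B group = C: C == C is true
  app build number ≥ 896: 181 ≥ 896 is false
  NOT internal user: no → true
  org on allow-list: no → false
  rollout bucket between 18 and 94: 8 in [18, 94] is false
  A/B group = control: C == control is false
  NOT global kill-switch active: no → true
  client ∈ {android, api, ios}: api is in the set → true
  account age < 2894 days: 2288 < 2894 is true
  last request latency ≤ 3125 ms: 3803 ≤ 3125 is false
  plan ∈ {free, team}: pro is not in the set → false
  account age ≥ 1786 days: 2288 ≥ 1786 is true
  rollout bucket ≤ 48: 8 ≤ 48 is true
  app build number ≤ 900: 181 ≤ 900 is true
Combine:
[1.1.3] exactly-one(true, false) = true
[1.1] true OR true OR true = true
[1.2] true OR false OR false OR false = true
[1] true OR true = true
[2.1.2.1] true AND true = true
[2.1.2] NOT true = false
[2.1] true AND false = false
[2.2] exactly-one(false, false) = false
[2.3.1.1] exactly-one(true, true) = false
[2.3.1] NOT false = true
[2.3] NOT true = false
[2] false OR false OR false = false
[3] true → true = true
[root] true AND false AND true = false
Overall: false → disabled

Disabled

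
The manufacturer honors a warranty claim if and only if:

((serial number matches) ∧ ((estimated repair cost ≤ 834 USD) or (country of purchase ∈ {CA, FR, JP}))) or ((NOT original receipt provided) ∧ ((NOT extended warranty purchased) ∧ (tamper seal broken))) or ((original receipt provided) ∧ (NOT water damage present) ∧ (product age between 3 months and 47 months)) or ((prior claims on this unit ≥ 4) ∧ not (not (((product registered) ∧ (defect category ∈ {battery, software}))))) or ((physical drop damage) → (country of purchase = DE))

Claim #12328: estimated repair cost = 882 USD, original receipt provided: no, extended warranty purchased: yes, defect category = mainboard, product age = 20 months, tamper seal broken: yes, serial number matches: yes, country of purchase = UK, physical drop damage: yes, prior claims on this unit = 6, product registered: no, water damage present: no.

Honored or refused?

Atomic conditions:
  serial number matches: yes → true
  estimated repair cost ≤ 834 USD: 882 ≤ 834 is false
  country of purchase ∈ {CA, FR, JP}: UK is not in the set → false
  NOT original receipt provided: no → true
  NOT extended warranty purchased: yes → false
  tamper seal broken: yes → true
  original receipt provided: no → false
  NOT water damage present: no → true
  product age between 3 months and 47 months: 20 in [3, 47] is true
  prior claims on this unit ≥ 4: 6 ≥ 4 is true
  product registered: no → false
  defect category ∈ {battery, software}: mainboard is not in the set → false
  physical drop damage: yes → true
  country of purchase = DE: UK == DE is false
Combine:
[1.2] false OR false = false
[1] true AND false = false
[2.2] false AND true = false
[2] true AND false = false
[3] false AND true AND true = false
[4.2.1.1] false AND false = false
[4.2.1] NOT false = true
[4.2] NOT true = false
[4] true AND false = false
[5] true → false = false
[root] false OR false OR false OR false OR false = false
Overall: false → refused

Refused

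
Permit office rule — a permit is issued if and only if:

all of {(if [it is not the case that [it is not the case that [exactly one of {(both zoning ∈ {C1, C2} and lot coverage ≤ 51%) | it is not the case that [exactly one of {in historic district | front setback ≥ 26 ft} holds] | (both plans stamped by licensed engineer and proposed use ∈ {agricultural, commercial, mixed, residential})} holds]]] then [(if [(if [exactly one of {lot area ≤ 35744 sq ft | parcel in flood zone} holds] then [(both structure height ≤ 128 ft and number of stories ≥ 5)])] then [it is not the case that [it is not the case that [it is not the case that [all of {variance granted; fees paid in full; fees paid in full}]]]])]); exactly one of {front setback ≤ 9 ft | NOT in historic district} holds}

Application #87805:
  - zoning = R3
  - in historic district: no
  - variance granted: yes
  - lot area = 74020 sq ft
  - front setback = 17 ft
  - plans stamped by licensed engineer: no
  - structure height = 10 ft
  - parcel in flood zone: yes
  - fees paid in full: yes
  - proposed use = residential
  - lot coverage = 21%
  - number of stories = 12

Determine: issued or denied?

Denied

Atomic conditions:
  zoning ∈ {C1, C2}: R3 is not in the set → false
  lot coverage ≤ 51%: 21 ≤ 51 is true
  in historic district: no → false
  front setback ≥ 26 ft: 17 ≥ 26 is false
  plans stamped by licensed engineer: no → false
  proposed use ∈ {agricultural, commercial, mixed, residential}: residential is in the set → true
  lot area ≤ 35744 sq ft: 74020 ≤ 35744 is false
  parcel in flood zone: yes → true
  structure height ≤ 128 ft: 10 ≤ 128 is true
  number of stories ≥ 5: 12 ≥ 5 is true
  variance granted: yes → true
  fees paid in full: yes → true
  front setback ≤ 9 ft: 17 ≤ 9 is false
  NOT in historic district: no → true
Combine:
[1.1.1.1.1] false AND true = false
[1.1.1.1.2.1] exactly-one(false, false) = false
[1.1.1.1.2] NOT false = true
[1.1.1.1.3] false AND true = false
[1.1.1.1] exactly-one(false, true, false) = true
[1.1.1] NOT true = false
[1.1] NOT false = true
[1.2.1.1] exactly-one(false, true) = true
[1.2.1.2] true AND true = true
[1.2.1] true → true = true
[1.2.2.1.1.1] true AND true AND true = true
[1.2.2.1.1] NOT true = false
[1.2.2.1] NOT false = true
[1.2.2] NOT true = false
[1.2] true → false = false
[1] true → false = false
[2] exactly-one(false, true) = true
[root] false AND true = false
Overall: false → denied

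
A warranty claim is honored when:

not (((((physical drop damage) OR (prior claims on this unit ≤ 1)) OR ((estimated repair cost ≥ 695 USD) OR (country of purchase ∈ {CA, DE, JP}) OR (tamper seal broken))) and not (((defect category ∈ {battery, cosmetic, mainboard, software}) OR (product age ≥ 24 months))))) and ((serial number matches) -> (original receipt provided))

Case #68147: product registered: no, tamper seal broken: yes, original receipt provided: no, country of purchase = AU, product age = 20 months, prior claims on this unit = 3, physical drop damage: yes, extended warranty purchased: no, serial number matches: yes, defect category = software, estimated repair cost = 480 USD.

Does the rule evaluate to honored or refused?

Atomic conditions:
  physical drop damage: yes → true
  prior claims on this unit ≤ 1: 3 ≤ 1 is false
  estimated repair cost ≥ 695 USD: 480 ≥ 695 is false
  country of purchase ∈ {CA, DE, JP}: AU is not in the set → false
  tamper seal broken: yes → true
  defect category ∈ {battery, cosmetic, mainboard, software}: software is in the set → true
  product age ≥ 24 months: 20 ≥ 24 is false
  serial number matches: yes → true
  original receipt provided: no → false
Combine:
[1.1.1.1] true OR false = true
[1.1.1.2] false OR false OR true = true
[1.1.1] true OR true = true
[1.1.2.1] true OR false = true
[1.1.2] NOT true = false
[1.1] true AND false = false
[1] NOT false = true
[2] true → false = false
[root] true AND false = false
Overall: false → refused

Refused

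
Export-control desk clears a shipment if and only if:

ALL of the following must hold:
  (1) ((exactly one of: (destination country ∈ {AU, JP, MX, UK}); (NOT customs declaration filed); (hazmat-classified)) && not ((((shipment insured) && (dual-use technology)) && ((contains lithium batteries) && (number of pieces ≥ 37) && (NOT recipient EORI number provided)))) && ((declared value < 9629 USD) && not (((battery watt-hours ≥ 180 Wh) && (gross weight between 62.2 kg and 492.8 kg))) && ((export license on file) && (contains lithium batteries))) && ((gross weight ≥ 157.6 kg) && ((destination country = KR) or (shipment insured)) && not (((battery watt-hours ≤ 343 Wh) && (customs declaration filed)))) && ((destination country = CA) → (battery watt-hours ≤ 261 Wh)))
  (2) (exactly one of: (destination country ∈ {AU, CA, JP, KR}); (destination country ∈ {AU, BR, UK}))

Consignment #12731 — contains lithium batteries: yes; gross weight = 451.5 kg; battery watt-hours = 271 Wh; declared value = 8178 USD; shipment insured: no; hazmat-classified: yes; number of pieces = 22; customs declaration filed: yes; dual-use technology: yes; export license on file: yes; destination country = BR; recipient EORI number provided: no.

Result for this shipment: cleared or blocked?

Blocked

Atomic conditions:
  destination country ∈ {AU, JP, MX, UK}: BR is not in the set → false
  NOT customs declaration filed: yes → false
  hazmat-classified: yes → true
  shipment insured: no → false
  dual-use technology: yes → true
  contains lithium batteries: yes → true
  number of pieces ≥ 37: 22 ≥ 37 is false
  NOT recipient EORI number provided: no → true
  declared value < 9629 USD: 8178 < 9629 is true
  battery watt-hours ≥ 180 Wh: 271 ≥ 180 is true
  gross weight between 62.2 kg and 492.8 kg: 451.5 in [62.2, 492.8] is true
  export license on file: yes → true
  gross weight ≥ 157.6 kg: 451.5 ≥ 157.6 is true
  destination country = KR: BR == KR is false
  battery watt-hours ≤ 343 Wh: 271 ≤ 343 is true
  customs declaration filed: yes → true
  destination country = CA: BR == CA is false
  battery watt-hours ≤ 261 Wh: 271 ≤ 261 is false
  destination country ∈ {AU, CA, JP, KR}: BR is not in the set → false
  destination country ∈ {AU, BR, UK}: BR is in the set → true
Combine:
[1.1] exactly-one(false, false, true) = true
[1.2.1.1] false AND true = false
[1.2.1.2] true AND false AND true = false
[1.2.1] false AND false = false
[1.2] NOT false = true
[1.3.2.1] true AND true = true
[1.3.2] NOT true = false
[1.3.3] true AND true = true
[1.3] true AND false AND true = false
[1.4.2] false OR false = false
[1.4.3.1] true AND true = true
[1.4.3] NOT true = false
[1.4] true AND false AND false = false
[1.5] false → false (antecedent false ⇒ implication holds) = true
[1] true AND true AND false AND false AND true = false
[2] exactly-one(false, true) = true
[root] false AND true = false
Overall: false → blocked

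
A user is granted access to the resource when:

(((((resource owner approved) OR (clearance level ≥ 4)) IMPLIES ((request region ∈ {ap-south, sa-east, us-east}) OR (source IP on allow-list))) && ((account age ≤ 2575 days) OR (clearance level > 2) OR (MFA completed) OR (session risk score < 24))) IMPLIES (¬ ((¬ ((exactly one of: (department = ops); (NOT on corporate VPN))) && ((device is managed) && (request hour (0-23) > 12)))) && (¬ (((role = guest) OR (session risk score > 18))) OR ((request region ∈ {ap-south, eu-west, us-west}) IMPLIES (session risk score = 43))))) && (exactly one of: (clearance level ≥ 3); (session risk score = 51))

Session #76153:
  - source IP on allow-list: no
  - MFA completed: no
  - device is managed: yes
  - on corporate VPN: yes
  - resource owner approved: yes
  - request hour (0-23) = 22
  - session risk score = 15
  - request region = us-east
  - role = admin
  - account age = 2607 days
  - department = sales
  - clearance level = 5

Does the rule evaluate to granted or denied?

Atomic conditions:
  resource owner approved: yes → true
  clearance level ≥ 4: 5 ≥ 4 is true
  request region ∈ {ap-south, sa-east, us-east}: us-east is in the set → true
  source IP on allow-list: no → false
  account age ≤ 2575 days: 2607 ≤ 2575 is false
  clearance level > 2: 5 > 2 is true
  MFA completed: no → false
  session risk score < 24: 15 < 24 is true
  department = ops: sales == ops is false
  NOT on corporate VPN: yes → false
  device is managed: yes → true
  request hour (0-23) > 12: 22 > 12 is true
  role = guest: admin == guest is false
  session risk score > 18: 15 > 18 is false
  request region ∈ {ap-south, eu-west, us-west}: us-east is not in the set → false
  session risk score = 43: 15 == 43 is false
  clearance level ≥ 3: 5 ≥ 3 is true
  session risk score = 51: 15 == 51 is false
Combine:
[1.1.1.1] true OR true = true
[1.1.1.2] true OR false = true
[1.1.1] true → true = true
[1.1.2] false OR true OR false OR true = true
[1.1] true AND true = true
[1.2.1.1.1.1] exactly-one(false, false) = false
[1.2.1.1.1] NOT false = true
[1.2.1.1.2] true AND true = true
[1.2.1.1] true AND true = true
[1.2.1] NOT true = false
[1.2.2.1.1] false OR false = false
[1.2.2.1] NOT false = true
[1.2.2.2] false → false (antecedent false ⇒ implication holds) = true
[1.2.2] true OR true = true
[1.2] false AND true = false
[1] true → false = false
[2] exactly-one(true, false) = true
[root] false AND true = false
Overall: false → denied

Denied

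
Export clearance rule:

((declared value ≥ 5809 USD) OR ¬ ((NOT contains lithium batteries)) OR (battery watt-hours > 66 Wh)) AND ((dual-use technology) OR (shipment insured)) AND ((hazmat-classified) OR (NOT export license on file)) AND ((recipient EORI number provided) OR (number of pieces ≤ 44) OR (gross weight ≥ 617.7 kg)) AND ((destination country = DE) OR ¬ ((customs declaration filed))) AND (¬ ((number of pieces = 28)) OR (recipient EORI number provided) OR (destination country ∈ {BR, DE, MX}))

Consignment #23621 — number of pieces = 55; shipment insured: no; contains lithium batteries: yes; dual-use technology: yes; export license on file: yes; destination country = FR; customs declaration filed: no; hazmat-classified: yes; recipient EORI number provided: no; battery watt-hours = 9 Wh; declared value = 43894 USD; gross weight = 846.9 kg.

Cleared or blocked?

Atomic conditions:
  declared value ≥ 5809 USD: 43894 ≥ 5809 is true
  NOT contains lithium batteries: yes → false
  battery watt-hours > 66 Wh: 9 > 66 is false
  dual-use technology: yes → true
  shipment insured: no → false
  hazmat-classified: yes → true
  NOT export license on file: yes → false
  recipient EORI number provided: no → false
  number of pieces ≤ 44: 55 ≤ 44 is false
  gross weight ≥ 617.7 kg: 846.9 ≥ 617.7 is true
  destination country = DE: FR == DE is false
  customs declaration filed: no → false
  number of pieces = 28: 55 == 28 is false
  destination country ∈ {BR, DE, MX}: FR is not in the set → false
Combine:
[1.2] NOT false = true
[1] true OR true OR false = true
[2] true OR false = true
[3] true OR false = true
[4] false OR false OR true = true
[5.2] NOT false = true
[5] false OR true = true
[6.1] NOT false = true
[6] true OR false OR false = true
[root] true AND true AND true AND true AND true AND true = true
Overall: true → cleared

Cleared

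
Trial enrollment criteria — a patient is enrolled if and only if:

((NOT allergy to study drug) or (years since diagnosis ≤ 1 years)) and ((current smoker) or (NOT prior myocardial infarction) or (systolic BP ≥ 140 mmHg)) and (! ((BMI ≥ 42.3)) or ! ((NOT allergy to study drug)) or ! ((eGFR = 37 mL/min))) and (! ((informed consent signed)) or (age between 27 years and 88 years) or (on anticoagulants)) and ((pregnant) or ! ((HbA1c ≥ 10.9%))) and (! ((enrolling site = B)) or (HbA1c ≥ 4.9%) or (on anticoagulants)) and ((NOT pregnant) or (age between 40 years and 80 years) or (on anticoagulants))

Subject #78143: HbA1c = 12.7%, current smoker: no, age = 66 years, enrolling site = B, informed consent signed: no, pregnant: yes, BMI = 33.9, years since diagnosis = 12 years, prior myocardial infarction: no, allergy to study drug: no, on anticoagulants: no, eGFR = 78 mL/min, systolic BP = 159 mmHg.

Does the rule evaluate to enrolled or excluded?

Enrolled

Atomic conditions:
  NOT allergy to study drug: no → true
  years since diagnosis ≤ 1 years: 12 ≤ 1 is false
  current smoker: no → false
  NOT prior myocardial infarction: no → true
  systolic BP ≥ 140 mmHg: 159 ≥ 140 is true
  BMI ≥ 42.3: 33.9 ≥ 42.3 is false
  eGFR = 37 mL/min: 78 == 37 is false
  informed consent signed: no → false
  age between 27 years and 88 years: 66 in [27, 88] is true
  on anticoagulants: no → false
  pregnant: yes → true
  HbA1c ≥ 10.9%: 12.7 ≥ 10.9 is true
  enrolling site = B: B == B is true
  HbA1c ≥ 4.9%: 12.7 ≥ 4.9 is true
  NOT pregnant: yes → false
  age between 40 years and 80 years: 66 in [40, 80] is true
Combine:
[1] true OR false = true
[2] false OR true OR true = true
[3.1] NOT false = true
[3.2] NOT true = false
[3.3] NOT false = true
[3] true OR false OR true = true
[4.1] NOT false = true
[4] true OR true OR false = true
[5.2] NOT true = false
[5] true OR false = true
[6.1] NOT true = false
[6] false OR true OR false = true
[7] false OR true OR false = true
[root] true AND true AND true AND true AND true AND true AND true = true
Overall: true → enrolled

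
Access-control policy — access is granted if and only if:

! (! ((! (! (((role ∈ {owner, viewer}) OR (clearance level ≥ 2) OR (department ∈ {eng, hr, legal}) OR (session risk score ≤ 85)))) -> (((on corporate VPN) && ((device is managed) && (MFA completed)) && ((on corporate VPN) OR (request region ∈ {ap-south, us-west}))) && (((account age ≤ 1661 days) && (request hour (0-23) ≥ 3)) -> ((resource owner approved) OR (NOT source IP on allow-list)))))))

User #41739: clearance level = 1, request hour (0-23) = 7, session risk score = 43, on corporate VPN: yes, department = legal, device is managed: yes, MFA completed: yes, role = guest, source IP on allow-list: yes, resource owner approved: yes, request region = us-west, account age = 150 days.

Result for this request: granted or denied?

Granted

Atomic conditions:
  role ∈ {owner, viewer}: guest is not in the set → false
  clearance level ≥ 2: 1 ≥ 2 is false
  department ∈ {eng, hr, legal}: legal is in the set → true
  session risk score ≤ 85: 43 ≤ 85 is true
  on corporate VPN: yes → true
  device is managed: yes → true
  MFA completed: yes → true
  request region ∈ {ap-south, us-west}: us-west is in the set → true
  account age ≤ 1661 days: 150 ≤ 1661 is true
  request hour (0-23) ≥ 3: 7 ≥ 3 is true
  resource owner approved: yes → true
  NOT source IP on allow-list: yes → false
Combine:
[1.1.1.1.1] false OR false OR true OR true = true
[1.1.1.1] NOT true = false
[1.1.1] NOT false = true
[1.1.2.1.2] true AND true = true
[1.1.2.1.3] true OR true = true
[1.1.2.1] true AND true AND true = true
[1.1.2.2.1] true AND true = true
[1.1.2.2.2] true OR false = true
[1.1.2.2] true → true = true
[1.1.2] true AND true = true
[1.1] true → true = true
[1] NOT true = false
[root] NOT false = true
Overall: true → granted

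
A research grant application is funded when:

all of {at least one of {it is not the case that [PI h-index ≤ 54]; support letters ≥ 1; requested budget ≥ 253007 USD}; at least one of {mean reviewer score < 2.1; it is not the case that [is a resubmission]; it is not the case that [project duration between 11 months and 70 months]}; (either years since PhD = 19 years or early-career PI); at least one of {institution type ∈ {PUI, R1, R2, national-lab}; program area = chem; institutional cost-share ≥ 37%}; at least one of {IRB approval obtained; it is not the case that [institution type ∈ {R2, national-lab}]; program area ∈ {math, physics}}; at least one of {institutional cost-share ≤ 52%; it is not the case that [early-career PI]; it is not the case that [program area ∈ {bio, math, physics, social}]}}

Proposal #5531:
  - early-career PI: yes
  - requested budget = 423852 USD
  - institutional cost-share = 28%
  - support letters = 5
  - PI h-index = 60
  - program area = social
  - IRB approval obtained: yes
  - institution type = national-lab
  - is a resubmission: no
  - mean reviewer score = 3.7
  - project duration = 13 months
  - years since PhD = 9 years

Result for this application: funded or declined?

Funded

Atomic conditions:
  PI h-index ≤ 54: 60 ≤ 54 is false
  support letters ≥ 1: 5 ≥ 1 is true
  requested budget ≥ 253007 USD: 423852 ≥ 253007 is true
  mean reviewer score < 2.1: 3.7 < 2.1 is false
  is a resubmission: no → false
  project duration between 11 months and 70 months: 13 in [11, 70] is true
  years since PhD = 19 years: 9 == 19 is false
  early-career PI: yes → true
  institution type ∈ {PUI, R1, R2, national-lab}: national-lab is in the set → true
  program area = chem: social == chem is false
  institutional cost-share ≥ 37%: 28 ≥ 37 is false
  IRB approval obtained: yes → true
  institution type ∈ {R2, national-lab}: national-lab is in the set → true
  program area ∈ {math, physics}: social is not in the set → false
  institutional cost-share ≤ 52%: 28 ≤ 52 is true
  program area ∈ {bio, math, physics, social}: social is in the set → true
Combine:
[1.1] NOT false = true
[1] true OR true OR true = true
[2.2] NOT false = true
[2.3] NOT true = false
[2] false OR true OR false = true
[3] false OR true = true
[4] true OR false OR false = true
[5.2] NOT true = false
[5] true OR false OR false = true
[6.2] NOT true = false
[6.3] NOT true = false
[6] true OR false OR false = true
[root] true AND true AND true AND true AND true AND true = true
Overall: true → funded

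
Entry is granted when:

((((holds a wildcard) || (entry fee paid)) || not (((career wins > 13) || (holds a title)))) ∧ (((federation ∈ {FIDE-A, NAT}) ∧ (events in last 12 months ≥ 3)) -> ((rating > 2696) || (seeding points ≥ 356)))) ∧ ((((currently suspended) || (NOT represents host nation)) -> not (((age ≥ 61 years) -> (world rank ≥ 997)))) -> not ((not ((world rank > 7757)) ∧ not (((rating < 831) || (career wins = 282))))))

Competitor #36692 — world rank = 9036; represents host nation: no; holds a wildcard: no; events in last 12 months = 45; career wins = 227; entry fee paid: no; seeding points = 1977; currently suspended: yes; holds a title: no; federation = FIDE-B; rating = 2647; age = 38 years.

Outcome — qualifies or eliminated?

Eliminated

Atomic conditions:
  holds a wildcard: no → false
  entry fee paid: no → false
  career wins > 13: 227 > 13 is true
  holds a title: no → false
  federation ∈ {FIDE-A, NAT}: FIDE-B is not in the set → false
  events in last 12 months ≥ 3: 45 ≥ 3 is true
  rating > 2696: 2647 > 2696 is false
  seeding points ≥ 356: 1977 ≥ 356 is true
  currently suspended: yes → true
  NOT represents host nation: no → true
  age ≥ 61 years: 38 ≥ 61 is false
  world rank ≥ 997: 9036 ≥ 997 is true
  world rank > 7757: 9036 > 7757 is true
  rating < 831: 2647 < 831 is false
  career wins = 282: 227 == 282 is false
Combine:
[1.1.1] false OR false = false
[1.1.2.1] true OR false = true
[1.1.2] NOT true = false
[1.1] false OR false = false
[1.2.1] false AND true = false
[1.2.2] false OR true = true
[1.2] false → true (antecedent false ⇒ implication holds) = true
[1] false AND true = false
[2.1.1] true OR true = true
[2.1.2.1] false → true (antecedent false ⇒ implication holds) = true
[2.1.2] NOT true = false
[2.1] true → false = false
[2.2.1.1] NOT true = false
[2.2.1.2.1] false OR false = false
[2.2.1.2] NOT false = true
[2.2.1] false AND true = false
[2.2] NOT false = true
[2] false → true (antecedent false ⇒ implication holds) = true
[root] false AND true = false
Overall: false → eliminated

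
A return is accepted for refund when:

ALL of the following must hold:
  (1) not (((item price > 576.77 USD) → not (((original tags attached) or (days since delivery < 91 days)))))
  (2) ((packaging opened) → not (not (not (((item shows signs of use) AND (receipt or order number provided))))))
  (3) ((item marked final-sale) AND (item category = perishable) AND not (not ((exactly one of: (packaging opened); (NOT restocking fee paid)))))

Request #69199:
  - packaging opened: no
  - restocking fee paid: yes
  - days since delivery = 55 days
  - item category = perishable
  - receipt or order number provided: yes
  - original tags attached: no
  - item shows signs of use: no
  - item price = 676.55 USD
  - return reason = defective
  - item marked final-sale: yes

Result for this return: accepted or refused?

Refused

Atomic conditions:
  item price > 576.77 USD: 676.55 > 576.77 is true
  original tags attached: no → false
  days since delivery < 91 days: 55 < 91 is true
  packaging opened: no → false
  item shows signs of use: no → false
  receipt or order number provided: yes → true
  item marked final-sale: yes → true
  item category = perishable: perishable == perishable is true
  NOT restocking fee paid: yes → false
Combine:
[1.1.2.1] false OR true = true
[1.1.2] NOT true = false
[1.1] true → false = false
[1] NOT false = true
[2.2.1.1.1] false AND true = false
[2.2.1.1] NOT false = true
[2.2.1] NOT true = false
[2.2] NOT false = true
[2] false → true (antecedent false ⇒ implication holds) = true
[3.3.1.1] exactly-one(false, false) = false
[3.3.1] NOT false = true
[3.3] NOT true = false
[3] true AND true AND false = false
[root] true AND true AND false = false
Overall: false → refused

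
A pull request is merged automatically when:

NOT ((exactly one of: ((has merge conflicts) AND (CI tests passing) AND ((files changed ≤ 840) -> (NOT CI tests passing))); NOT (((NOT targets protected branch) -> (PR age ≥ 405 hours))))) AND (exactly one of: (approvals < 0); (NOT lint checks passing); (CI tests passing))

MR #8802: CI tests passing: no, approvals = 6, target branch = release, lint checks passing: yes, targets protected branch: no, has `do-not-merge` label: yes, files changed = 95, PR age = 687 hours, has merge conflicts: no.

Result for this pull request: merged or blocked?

Atomic conditions:
  has merge conflicts: no → false
  CI tests passing: no → false
  files changed ≤ 840: 95 ≤ 840 is true
  NOT CI tests passing: no → true
  NOT targets protected branch: no → true
  PR age ≥ 405 hours: 687 ≥ 405 is true
  approvals < 0: 6 < 0 is false
  NOT lint checks passing: yes → false
Combine:
[1.1.1.3] true → true = true
[1.1.1] false AND false AND true = false
[1.1.2.1] true → true = true
[1.1.2] NOT true = false
[1.1] exactly-one(false, false) = false
[1] NOT false = true
[2] exactly-one(false, false, false) = false
[root] true AND false = false
Overall: false → blocked

Blocked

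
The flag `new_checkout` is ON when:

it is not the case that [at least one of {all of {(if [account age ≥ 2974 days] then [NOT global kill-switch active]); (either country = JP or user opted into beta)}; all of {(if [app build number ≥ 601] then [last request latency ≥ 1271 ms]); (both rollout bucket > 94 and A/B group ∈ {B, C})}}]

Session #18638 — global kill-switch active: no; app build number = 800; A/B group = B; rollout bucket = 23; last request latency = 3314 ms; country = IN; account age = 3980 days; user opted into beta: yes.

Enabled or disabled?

Atomic conditions:
  account age ≥ 2974 days: 3980 ≥ 2974 is true
  NOT global kill-switch active: no → true
  country = JP: IN == JP is false
  user opted into beta: yes → true
  app build number ≥ 601: 800 ≥ 601 is true
  last request latency ≥ 1271 ms: 3314 ≥ 1271 is true
  rollout bucket > 94: 23 > 94 is false
  A/B group ∈ {B, C}: B is in the set → true
Combine:
[1.1.1] true → true = true
[1.1.2] false OR true = true
[1.1] true AND true = true
[1.2.1] true → true = true
[1.2.2] false AND true = false
[1.2] true AND false = false
[1] true OR false = true
[root] NOT true = false
Overall: false → disabled

Disabled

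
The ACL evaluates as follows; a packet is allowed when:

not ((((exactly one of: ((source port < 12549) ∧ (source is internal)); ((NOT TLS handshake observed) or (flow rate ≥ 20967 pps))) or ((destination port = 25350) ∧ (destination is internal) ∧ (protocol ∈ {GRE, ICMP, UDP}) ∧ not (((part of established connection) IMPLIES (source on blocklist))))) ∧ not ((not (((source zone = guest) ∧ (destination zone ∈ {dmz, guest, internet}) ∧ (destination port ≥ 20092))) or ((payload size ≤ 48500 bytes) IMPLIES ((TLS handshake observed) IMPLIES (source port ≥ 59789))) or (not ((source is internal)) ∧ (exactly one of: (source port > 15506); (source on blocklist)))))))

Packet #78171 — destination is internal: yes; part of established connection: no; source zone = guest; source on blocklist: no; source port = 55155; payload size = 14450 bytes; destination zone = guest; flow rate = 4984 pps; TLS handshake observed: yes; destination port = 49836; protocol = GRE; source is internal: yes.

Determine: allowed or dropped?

Atomic conditions:
  source port < 12549: 55155 < 12549 is false
  source is internal: yes → true
  NOT TLS handshake observed: yes → false
  flow rate ≥ 20967 pps: 4984 ≥ 20967 is false
  destination port = 25350: 49836 == 25350 is false
  destination is internal: yes → true
  protocol ∈ {GRE, ICMP, UDP}: GRE is in the set → true
  part of established connection: no → false
  source on blocklist: no → false
  source zone = guest: guest == guest is true
  destination zone ∈ {dmz, guest, internet}: guest is in the set → true
  destination port ≥ 20092: 49836 ≥ 20092 is true
  payload size ≤ 48500 bytes: 14450 ≤ 48500 is true
  TLS handshake observed: yes → true
  source port ≥ 59789: 55155 ≥ 59789 is false
  source port > 15506: 55155 > 15506 is true
Combine:
[1.1.1.1] false AND true = false
[1.1.1.2] false OR false = false
[1.1.1] exactly-one(false, false) = false
[1.1.2.4.1] false → false (antecedent false ⇒ implication holds) = true
[1.1.2.4] NOT true = false
[1.1.2] false AND true AND true AND false = false
[1.1] false OR false = false
[1.2.1.1.1] true AND true AND true = true
[1.2.1.1] NOT true = false
[1.2.1.2.2] true → false = false
[1.2.1.2] true → false = false
[1.2.1.3.1] NOT true = false
[1.2.1.3.2] exactly-one(true, false) = true
[1.2.1.3] false AND true = false
[1.2.1] false OR false OR false = false
[1.2] NOT false = true
[1] false AND true = false
[root] NOT false = true
Overall: true → allowed

Allowed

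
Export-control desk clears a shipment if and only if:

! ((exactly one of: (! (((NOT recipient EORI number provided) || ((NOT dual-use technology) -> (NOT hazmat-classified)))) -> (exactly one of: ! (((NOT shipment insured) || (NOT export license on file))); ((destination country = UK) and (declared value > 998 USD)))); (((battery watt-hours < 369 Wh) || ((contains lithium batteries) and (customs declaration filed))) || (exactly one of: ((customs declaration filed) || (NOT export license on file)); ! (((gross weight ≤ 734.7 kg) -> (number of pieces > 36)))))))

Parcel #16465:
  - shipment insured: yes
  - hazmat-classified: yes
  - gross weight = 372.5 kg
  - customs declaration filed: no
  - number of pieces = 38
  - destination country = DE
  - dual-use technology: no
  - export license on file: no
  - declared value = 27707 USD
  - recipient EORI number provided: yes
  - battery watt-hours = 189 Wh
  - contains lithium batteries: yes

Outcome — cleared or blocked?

Atomic conditions:
  NOT recipient EORI number provided: yes → false
  NOT dual-use technology: no → true
  NOT hazmat-classified: yes → false
  NOT shipment insured: yes → false
  NOT export license on file: no → true
  destination country = UK: DE == UK is false
  declared value > 998 USD: 27707 > 998 is true
  battery watt-hours < 369 Wh: 189 < 369 is true
  contains lithium batteries: yes → true
  customs declaration filed: no → false
  gross weight ≤ 734.7 kg: 372.5 ≤ 734.7 is true
  number of pieces > 36: 38 > 36 is true
Combine:
[1.1.1.1.2] true → false = false
[1.1.1.1] false OR false = false
[1.1.1] NOT false = true
[1.1.2.1.1] false OR true = true
[1.1.2.1] NOT true = false
[1.1.2.2] false AND true = false
[1.1.2] exactly-one(false, false) = false
[1.1] true → false = false
[1.2.1.2] true AND false = false
[1.2.1] true OR false = true
[1.2.2.1] false OR true = true
[1.2.2.2.1] true → true = true
[1.2.2.2] NOT true = false
[1.2.2] exactly-one(true, false) = true
[1.2] true OR true = true
[1] exactly-one(false, true) = true
[root] NOT true = false
Overall: false → blocked

Blocked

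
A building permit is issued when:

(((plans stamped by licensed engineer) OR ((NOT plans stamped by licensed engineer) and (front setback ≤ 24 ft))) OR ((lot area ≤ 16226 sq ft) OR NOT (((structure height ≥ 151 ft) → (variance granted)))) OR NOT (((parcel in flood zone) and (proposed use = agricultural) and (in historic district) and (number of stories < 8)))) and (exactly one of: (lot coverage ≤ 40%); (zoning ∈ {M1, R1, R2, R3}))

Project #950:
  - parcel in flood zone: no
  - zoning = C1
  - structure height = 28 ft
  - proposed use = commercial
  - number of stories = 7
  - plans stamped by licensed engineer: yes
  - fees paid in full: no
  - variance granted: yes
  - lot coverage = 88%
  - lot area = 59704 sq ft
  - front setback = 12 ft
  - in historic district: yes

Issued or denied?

Denied

Atomic conditions:
  plans stamped by licensed engineer: yes → true
  NOT plans stamped by licensed engineer: yes → false
  front setback ≤ 24 ft: 12 ≤ 24 is true
  lot area ≤ 16226 sq ft: 59704 ≤ 16226 is false
  structure height ≥ 151 ft: 28 ≥ 151 is false
  variance granted: yes → true
  parcel in flood zone: no → false
  proposed use = agricultural: commercial == agricultural is false
  in historic district: yes → true
  number of stories < 8: 7 < 8 is true
  lot coverage ≤ 40%: 88 ≤ 40 is false
  zoning ∈ {M1, R1, R2, R3}: C1 is not in the set → false
Combine:
[1.1.2] false AND true = false
[1.1] true OR false = true
[1.2.2.1] false → true (antecedent false ⇒ implication holds) = true
[1.2.2] NOT true = false
[1.2] false OR false = false
[1.3.1] false AND false AND true AND true = false
[1.3] NOT false = true
[1] true OR false OR true = true
[2] exactly-one(false, false) = false
[root] true AND false = false
Overall: false → denied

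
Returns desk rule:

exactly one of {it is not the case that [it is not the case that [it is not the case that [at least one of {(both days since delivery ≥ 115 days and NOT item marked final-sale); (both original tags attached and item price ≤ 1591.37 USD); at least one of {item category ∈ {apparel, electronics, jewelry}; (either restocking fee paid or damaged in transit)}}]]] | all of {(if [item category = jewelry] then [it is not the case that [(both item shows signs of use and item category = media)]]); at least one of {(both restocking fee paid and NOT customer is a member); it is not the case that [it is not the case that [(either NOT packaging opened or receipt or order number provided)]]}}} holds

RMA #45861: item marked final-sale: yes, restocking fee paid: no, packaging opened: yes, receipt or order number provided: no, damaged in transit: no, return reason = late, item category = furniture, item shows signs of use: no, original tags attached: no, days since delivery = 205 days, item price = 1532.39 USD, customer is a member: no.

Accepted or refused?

Atomic conditions:
  days since delivery ≥ 115 days: 205 ≥ 115 is true
  NOT item marked final-sale: yes → false
  original tags attached: no → false
  item price ≤ 1591.37 USD: 1532.39 ≤ 1591.37 is true
  item category ∈ {apparel, electronics, jewelry}: furniture is not in the set → false
  restocking fee paid: no → false
  damaged in transit: no → false
  item category = jewelry: furniture == jewelry is false
  item shows signs of use: no → false
  item category = media: furniture == media is false
  NOT customer is a member: no → true
  NOT packaging opened: yes → false
  receipt or order number provided: no → false
Combine:
[1.1.1.1.1] true AND false = false
[1.1.1.1.2] false AND true = false
[1.1.1.1.3.2] false OR false = false
[1.1.1.1.3] false OR false = false
[1.1.1.1] false OR false OR false = false
[1.1.1] NOT false = true
[1.1] NOT true = false
[1] NOT false = true
[2.1.2.1] false AND false = false
[2.1.2] NOT false = true
[2.1] false → true (antecedent false ⇒ implication holds) = true
[2.2.1] false AND true = false
[2.2.2.1.1] false OR false = false
[2.2.2.1] NOT false = true
[2.2.2] NOT true = false
[2.2] false OR false = false
[2] true AND false = false
[root] exactly-one(true, false) = true
Overall: true → accepted

Accepted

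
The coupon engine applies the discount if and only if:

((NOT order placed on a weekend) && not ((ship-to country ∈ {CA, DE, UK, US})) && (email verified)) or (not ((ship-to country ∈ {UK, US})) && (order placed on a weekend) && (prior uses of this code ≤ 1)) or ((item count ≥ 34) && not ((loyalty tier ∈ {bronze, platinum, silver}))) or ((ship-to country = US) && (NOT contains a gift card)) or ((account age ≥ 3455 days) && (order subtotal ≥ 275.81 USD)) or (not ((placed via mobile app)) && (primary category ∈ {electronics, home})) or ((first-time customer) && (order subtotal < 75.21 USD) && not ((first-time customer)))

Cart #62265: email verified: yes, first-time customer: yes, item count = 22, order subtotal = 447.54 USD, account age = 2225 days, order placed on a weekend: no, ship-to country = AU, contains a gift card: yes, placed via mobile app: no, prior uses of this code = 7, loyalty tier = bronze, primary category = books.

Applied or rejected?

Applied

Atomic conditions:
  NOT order placed on a weekend: no → true
  ship-to country ∈ {CA, DE, UK, US}: AU is not in the set → false
  email verified: yes → true
  ship-to country ∈ {UK, US}: AU is not in the set → false
  order placed on a weekend: no → false
  prior uses of this code ≤ 1: 7 ≤ 1 is false
  item count ≥ 34: 22 ≥ 34 is false
  loyalty tier ∈ {bronze, platinum, silver}: bronze is in the set → true
  ship-to country = US: AU == US is false
  NOT contains a gift card: yes → false
  account age ≥ 3455 days: 2225 ≥ 3455 is false
  order subtotal ≥ 275.81 USD: 447.54 ≥ 275.81 is true
  placed via mobile app: no → false
  primary category ∈ {electronics, home}: books is not in the set → false
  first-time customer: yes → true
  order subtotal < 75.21 USD: 447.54 < 75.21 is false
Combine:
[1.2] NOT false = true
[1] true AND true AND true = true
[2.1] NOT false = true
[2] true AND false AND false = false
[3.2] NOT true = false
[3] false AND false = false
[4] false AND false = false
[5] false AND true = false
[6.1] NOT false = true
[6] true AND false = false
[7.3] NOT true = false
[7] true AND false AND false = false
[root] true OR false OR false OR false OR false OR false OR false = true
Overall: true → applied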